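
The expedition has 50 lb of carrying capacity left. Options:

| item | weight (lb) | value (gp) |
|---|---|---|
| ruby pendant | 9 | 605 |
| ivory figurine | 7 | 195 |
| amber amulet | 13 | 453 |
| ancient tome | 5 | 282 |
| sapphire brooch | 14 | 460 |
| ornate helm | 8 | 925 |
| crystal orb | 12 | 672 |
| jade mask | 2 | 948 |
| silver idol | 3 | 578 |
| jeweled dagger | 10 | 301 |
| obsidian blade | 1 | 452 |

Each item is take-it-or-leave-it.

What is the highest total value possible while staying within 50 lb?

Ranking by ratio (value/lb): jade mask 474.00, obsidian blade 452.00, silver idol 192.67, ornate helm 115.62.
The ratio ordering already packs tightly: ruby pendant + ancient tome + ornate helm + crystal orb + jade mask + silver idol + jeweled dagger + obsidian blade, 50 lb, 4763.
The closest alternative, ruby pendant + ivory figurine + ancient tome + ornate helm + crystal orb + jade mask + silver idol + obsidian blade, reaches only 4657.

4763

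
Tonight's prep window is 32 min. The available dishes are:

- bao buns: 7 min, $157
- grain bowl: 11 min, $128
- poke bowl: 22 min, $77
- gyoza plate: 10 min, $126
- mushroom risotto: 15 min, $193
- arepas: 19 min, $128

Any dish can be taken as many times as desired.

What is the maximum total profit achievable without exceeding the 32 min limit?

628

The ratio ordering already packs tightly: 4×bao buns, 28 min, 628.
The spare 4 min is too small for any remaining dish, and no exchange beats 628.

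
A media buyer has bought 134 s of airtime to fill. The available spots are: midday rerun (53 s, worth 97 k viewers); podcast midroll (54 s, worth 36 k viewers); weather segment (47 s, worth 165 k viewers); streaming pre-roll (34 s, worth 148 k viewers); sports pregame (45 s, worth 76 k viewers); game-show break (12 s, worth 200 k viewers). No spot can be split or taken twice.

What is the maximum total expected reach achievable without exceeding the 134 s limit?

513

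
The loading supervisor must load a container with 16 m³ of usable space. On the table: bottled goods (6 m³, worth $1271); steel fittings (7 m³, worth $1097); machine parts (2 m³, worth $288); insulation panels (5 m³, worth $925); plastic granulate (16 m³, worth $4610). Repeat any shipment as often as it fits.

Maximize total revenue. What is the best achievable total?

4610

Ranking by ratio (revenue/m³): plastic granulate 288.12, bottled goods 211.83, insulation panels 185.00.
The ratio ordering already packs tightly: plastic granulate, 16 m³, 4610.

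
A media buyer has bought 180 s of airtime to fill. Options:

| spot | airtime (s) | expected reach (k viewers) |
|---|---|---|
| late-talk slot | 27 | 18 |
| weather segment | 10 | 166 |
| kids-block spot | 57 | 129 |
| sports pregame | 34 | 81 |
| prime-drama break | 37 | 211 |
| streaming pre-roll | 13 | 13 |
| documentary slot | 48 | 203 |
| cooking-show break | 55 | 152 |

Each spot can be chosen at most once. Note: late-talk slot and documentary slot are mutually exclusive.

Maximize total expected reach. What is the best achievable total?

The ratio ordering already packs tightly: weather segment + prime-drama break + streaming pre-roll + documentary slot + cooking-show break, 163 s, 745.

745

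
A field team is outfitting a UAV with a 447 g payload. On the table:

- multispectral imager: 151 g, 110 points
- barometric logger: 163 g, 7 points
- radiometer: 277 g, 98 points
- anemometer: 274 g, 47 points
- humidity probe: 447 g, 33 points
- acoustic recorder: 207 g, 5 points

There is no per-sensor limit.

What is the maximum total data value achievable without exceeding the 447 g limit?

Taking 2×multispectral imager: 302 g used, 220 in data value.
That's the maximum — no swap from here does better than 220.

220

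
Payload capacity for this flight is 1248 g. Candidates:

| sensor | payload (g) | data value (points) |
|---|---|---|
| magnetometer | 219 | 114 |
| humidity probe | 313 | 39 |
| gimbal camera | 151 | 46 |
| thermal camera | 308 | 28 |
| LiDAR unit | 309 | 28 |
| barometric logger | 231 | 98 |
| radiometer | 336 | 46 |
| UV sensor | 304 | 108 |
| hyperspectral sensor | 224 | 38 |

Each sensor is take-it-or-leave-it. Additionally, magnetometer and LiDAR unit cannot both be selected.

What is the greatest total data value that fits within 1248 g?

412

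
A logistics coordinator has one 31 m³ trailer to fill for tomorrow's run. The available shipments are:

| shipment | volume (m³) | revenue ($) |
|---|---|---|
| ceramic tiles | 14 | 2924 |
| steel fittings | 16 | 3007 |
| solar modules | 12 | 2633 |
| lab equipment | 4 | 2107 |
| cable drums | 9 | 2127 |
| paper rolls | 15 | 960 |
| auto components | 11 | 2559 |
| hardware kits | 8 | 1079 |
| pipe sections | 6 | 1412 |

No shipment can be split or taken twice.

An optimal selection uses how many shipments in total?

Best achievable revenue is 8279.
One optimal bundle: solar modules + lab equipment + cable drums + pipe sections (31 m³).
Every optimal selection uses 4 shipments.

4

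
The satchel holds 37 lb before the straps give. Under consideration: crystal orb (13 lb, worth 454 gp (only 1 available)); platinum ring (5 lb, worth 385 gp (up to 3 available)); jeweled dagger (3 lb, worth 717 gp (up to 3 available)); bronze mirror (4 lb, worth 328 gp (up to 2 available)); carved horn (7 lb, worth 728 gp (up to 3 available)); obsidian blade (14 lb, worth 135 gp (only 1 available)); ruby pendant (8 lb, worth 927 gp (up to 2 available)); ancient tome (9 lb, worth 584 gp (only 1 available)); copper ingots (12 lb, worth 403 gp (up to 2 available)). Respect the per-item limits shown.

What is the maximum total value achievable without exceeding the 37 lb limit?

Taking the top-ratio items first gives 3×jeweled dagger + bronze mirror + carved horn + 2×ruby pendant for 5061 (36 lb).
Replace bronze mirror with platinum ring: the trade gains 57 net, giving 5118 at 37 lb.
No other feasible combination exceeds 5118.

5118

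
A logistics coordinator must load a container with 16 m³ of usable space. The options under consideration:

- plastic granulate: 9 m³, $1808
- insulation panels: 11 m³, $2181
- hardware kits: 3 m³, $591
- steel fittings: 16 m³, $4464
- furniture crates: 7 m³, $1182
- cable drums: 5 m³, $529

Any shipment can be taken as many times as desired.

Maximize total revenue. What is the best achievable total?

Taking steel fittings: 16 m³ used, 4464 in revenue.
Nothing else within 16 m³ beats 4464.

4464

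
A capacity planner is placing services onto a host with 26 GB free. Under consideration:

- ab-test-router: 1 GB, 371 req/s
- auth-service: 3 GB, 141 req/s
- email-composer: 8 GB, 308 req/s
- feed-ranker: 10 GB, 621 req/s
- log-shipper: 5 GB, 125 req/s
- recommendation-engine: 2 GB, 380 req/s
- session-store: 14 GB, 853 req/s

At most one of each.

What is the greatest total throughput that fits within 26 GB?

Ranking by ratio (throughput/GB): ab-test-router 371.00, recommendation-engine 190.00, feed-ranker 62.10.
A density-first pass picks ab-test-router + auth-service + email-composer + feed-ranker + recommendation-engine — 1821 at 24 GB.
Replace auth-service and feed-ranker with session-store: the trade gains 91 net, giving 1912 at 25 GB.
Every other selection either busts 26 GB or fails to beat 1912.

1912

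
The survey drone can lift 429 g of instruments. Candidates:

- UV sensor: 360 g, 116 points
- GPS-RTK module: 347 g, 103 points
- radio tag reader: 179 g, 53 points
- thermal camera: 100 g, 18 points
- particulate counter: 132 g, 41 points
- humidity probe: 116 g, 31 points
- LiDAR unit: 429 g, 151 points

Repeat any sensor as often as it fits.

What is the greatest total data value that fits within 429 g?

151

Taking LiDAR unit: 429 g used, 151 in data value.
Every other selection either busts 429 g or fails to beat 151.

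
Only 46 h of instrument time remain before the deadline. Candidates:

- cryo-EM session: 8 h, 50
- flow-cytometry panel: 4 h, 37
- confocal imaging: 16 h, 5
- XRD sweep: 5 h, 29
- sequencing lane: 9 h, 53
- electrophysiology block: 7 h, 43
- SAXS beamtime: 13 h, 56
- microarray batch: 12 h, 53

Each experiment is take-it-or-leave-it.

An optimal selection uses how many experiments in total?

Optimal total is 268.
One optimal bundle: cryo-EM session + flow-cytometry panel + XRD sweep + sequencing lane + electrophysiology block + SAXS beamtime (46 h).
Any selection reaching 268 contains exactly 6 experiments.

6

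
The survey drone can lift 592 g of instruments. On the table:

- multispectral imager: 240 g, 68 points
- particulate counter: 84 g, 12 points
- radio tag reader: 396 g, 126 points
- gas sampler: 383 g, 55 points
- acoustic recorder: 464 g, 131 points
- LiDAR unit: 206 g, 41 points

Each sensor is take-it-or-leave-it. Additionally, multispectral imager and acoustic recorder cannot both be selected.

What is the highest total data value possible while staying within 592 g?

143

The ratio heuristic lands on particulate counter + radio tag reader (138) but leaves 112 g idle.
Dropping radio tag reader frees 396 g; slotting in acoustic recorder (464 g) lifts the total to 143 at 548 g.
Runner-up particulate counter + radio tag reader tops out at 138.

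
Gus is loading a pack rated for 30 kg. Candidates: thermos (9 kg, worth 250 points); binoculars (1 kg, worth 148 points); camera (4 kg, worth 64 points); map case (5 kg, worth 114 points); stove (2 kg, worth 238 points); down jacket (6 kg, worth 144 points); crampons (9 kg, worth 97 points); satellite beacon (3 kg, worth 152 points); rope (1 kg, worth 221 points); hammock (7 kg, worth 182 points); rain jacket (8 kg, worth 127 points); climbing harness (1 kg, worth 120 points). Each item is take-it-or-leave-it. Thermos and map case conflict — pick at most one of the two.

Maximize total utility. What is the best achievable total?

1455

Density check — rope 221.00, binoculars 148.00, climbing harness 120.00, stove 119.00 are the best per kg.
The ratio ordering already packs tightly: thermos + binoculars + stove + down jacket + satellite beacon + rope + hammock + climbing harness, 30 kg, 1455.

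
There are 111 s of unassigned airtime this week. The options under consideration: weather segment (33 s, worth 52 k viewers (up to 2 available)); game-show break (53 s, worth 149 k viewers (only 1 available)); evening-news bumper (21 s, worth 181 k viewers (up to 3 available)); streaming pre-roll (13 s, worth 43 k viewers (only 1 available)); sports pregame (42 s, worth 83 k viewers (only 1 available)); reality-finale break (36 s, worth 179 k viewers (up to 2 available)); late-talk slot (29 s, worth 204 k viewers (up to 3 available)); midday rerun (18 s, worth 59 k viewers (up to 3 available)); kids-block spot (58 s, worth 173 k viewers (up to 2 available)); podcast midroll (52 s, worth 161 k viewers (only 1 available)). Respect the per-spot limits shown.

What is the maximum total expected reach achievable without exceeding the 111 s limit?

806

Density check — evening-news bumper 8.62, late-talk slot 7.03, reality-finale break 4.97 are the best per s.
A density-first pass picks 3×evening-news bumper + streaming pre-roll + late-talk slot — 790 at 105 s.
Dropping streaming pre-roll frees 13 s; slotting in midday rerun (18 s) lifts the total to 806 at 110 s.
Every other selection either busts 111 s or exceeds an availability limit or fails to beat 806.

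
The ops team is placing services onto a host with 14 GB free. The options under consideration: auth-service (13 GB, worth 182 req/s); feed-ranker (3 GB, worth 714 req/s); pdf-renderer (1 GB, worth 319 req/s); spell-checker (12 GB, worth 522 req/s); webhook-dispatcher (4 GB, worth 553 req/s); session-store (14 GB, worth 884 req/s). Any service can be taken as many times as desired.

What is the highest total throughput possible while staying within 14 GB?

4466

14×pdf-renderer uses 14 of the 14 GB and totals 4466.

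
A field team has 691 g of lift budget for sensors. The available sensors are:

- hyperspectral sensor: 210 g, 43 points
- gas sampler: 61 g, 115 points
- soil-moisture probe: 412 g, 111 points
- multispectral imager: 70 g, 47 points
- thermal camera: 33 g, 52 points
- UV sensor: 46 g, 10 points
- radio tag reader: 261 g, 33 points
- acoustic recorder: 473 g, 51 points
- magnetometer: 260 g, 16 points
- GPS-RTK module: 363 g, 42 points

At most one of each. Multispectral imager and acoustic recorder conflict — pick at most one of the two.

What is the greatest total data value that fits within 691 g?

335

By data value per g: gas sampler 1.89, thermal camera 1.58, multispectral imager 0.67 lead.
Gas sampler + soil-moisture probe + multispectral imager + thermal camera + UV sensor uses 622 of the 691 g and totals 335.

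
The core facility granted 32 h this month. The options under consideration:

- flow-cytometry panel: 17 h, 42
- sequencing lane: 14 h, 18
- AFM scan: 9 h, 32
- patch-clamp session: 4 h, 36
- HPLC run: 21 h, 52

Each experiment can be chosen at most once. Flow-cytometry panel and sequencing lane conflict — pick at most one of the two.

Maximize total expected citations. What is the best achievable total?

110

The ratio ordering already packs tightly: flow-cytometry panel + AFM scan + patch-clamp session, 30 h, 110.
The closest alternative, patch-clamp session + HPLC run, reaches only 88.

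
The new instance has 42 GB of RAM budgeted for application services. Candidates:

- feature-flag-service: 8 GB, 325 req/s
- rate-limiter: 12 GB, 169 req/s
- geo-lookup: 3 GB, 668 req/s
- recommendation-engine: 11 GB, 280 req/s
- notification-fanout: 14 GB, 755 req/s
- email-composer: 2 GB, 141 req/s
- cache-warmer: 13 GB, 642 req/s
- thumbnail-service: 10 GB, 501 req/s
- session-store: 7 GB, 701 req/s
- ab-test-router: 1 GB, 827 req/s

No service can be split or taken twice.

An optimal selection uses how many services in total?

6

Optimal total is 3734.
One optimal bundle: geo-lookup + notification-fanout + email-composer + cache-warmer + session-store + ab-test-router (40 GB).
All optima have 6 services.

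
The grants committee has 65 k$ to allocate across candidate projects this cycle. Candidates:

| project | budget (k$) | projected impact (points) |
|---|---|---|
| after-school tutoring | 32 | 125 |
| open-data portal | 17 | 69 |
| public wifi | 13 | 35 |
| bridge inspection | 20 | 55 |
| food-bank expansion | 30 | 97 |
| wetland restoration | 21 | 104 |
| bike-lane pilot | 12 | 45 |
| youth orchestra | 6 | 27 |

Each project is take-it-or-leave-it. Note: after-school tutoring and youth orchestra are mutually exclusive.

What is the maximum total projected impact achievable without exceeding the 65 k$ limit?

Greedy by ratio would take open-data portal + wetland restoration + bike-lane pilot + youth orchestra: 56 k$ used, total 245.
Dropping open-data portal and youth orchestra frees 23 k$; slotting in after-school tutoring (32 k$) lifts the total to 274 at 65 k$.

274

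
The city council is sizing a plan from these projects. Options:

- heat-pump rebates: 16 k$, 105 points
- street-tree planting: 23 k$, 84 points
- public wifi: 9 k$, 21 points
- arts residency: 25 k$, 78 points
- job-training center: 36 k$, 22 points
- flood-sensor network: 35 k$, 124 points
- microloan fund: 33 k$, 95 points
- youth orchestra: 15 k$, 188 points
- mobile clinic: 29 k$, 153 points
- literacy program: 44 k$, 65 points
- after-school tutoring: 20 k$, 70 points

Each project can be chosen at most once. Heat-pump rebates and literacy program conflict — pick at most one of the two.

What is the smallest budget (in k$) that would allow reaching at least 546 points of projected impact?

Need the lightest bundle worth ≥ 546.
heat-pump rebates + street-tree planting + public wifi + youth orchestra + mobile clinic reaches 551 using 92 k$.
Below 92 k$ the best achievable stays under 546.

92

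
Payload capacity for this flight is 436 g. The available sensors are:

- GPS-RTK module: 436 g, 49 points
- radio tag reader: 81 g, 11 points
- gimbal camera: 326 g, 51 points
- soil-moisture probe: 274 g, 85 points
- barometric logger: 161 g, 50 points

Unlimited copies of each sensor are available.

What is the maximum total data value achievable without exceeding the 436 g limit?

Taking the top-ratio sensors first gives radio tag reader + 2×barometric logger for 111 (403 g).
Dropping radio tag reader and barometric logger frees 242 g; slotting in soil-moisture probe (274 g) lifts the total to 135 at 435 g.
No other feasible combination exceeds 135.

135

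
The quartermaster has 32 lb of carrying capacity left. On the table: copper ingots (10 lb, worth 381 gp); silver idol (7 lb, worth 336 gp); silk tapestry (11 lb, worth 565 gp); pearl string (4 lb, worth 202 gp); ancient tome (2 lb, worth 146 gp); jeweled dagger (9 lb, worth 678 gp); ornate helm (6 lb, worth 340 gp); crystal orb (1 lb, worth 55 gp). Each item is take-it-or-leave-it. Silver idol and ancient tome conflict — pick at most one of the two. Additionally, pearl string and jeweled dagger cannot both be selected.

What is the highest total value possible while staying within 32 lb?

1784

The ratio ordering already packs tightly: silk tapestry + ancient tome + jeweled dagger + ornate helm + crystal orb, 29 lb, 1784.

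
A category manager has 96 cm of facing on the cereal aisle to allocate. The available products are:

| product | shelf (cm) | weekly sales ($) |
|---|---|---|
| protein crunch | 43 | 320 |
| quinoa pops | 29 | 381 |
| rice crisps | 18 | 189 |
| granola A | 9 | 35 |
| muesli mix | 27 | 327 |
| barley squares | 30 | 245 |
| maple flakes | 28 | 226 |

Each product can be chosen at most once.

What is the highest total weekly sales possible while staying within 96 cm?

A density-first pass picks quinoa pops + rice crisps + granola A + muesli mix — 932 at 83 cm.
The 18 cm tied up in rice crisps is better spent on barley squares — total rises to 988 (95 cm).
An exhaustive check of the 128 subsets confirms 988.

988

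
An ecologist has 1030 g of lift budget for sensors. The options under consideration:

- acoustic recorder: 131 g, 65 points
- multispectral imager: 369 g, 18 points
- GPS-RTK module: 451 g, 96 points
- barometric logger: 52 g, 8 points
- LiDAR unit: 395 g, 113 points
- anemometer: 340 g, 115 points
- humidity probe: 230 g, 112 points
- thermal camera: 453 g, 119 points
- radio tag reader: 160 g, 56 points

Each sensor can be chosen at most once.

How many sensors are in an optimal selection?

Best achievable data value is 360.
One optimal bundle: acoustic recorder + barometric logger + humidity probe + thermal camera + radio tag reader (1026 g).
Any selection reaching 360 contains exactly 5 sensors.

5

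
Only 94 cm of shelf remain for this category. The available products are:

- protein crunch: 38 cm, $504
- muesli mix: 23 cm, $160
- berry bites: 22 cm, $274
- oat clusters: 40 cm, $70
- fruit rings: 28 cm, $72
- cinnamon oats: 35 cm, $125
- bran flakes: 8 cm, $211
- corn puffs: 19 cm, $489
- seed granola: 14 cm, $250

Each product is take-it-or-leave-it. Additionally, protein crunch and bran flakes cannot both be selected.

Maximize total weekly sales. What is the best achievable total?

1517

Taking protein crunch + berry bites + corn puffs + seed granola: 93 cm used, 1517 in weekly sales.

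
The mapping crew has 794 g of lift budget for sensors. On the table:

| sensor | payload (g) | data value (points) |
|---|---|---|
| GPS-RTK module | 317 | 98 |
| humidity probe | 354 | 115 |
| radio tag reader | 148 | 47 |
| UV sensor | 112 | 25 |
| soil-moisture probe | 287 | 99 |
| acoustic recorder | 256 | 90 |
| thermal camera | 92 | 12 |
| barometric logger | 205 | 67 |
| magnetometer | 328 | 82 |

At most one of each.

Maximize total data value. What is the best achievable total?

Ranking by ratio (data value/g): acoustic recorder 0.35, soil-moisture probe 0.34, barometric logger 0.33, humidity probe 0.32.
A density-first pass picks soil-moisture probe + acoustic recorder + barometric logger — 256 at 748 g.
Replace acoustic recorder and barometric logger with humidity probe + radio tag reader: the trade gains 5 net, giving 261 at 789 g.

261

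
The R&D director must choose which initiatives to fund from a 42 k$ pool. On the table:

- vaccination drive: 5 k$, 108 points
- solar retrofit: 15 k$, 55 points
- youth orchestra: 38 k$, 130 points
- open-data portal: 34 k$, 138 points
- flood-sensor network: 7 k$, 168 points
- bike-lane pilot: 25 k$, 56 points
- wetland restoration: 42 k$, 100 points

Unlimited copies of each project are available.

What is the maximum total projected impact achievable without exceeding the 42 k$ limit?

1008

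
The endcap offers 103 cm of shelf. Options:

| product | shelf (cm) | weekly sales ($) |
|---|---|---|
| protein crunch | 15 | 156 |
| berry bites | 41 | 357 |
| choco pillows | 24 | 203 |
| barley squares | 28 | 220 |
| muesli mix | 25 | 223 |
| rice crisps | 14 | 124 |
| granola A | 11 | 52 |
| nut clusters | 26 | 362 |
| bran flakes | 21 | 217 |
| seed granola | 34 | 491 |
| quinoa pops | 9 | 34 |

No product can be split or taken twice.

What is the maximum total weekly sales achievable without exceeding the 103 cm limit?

Greedy by ratio would take protein crunch + nut clusters + bran flakes + seed granola: 96 cm used, total 1226.
Dropping bran flakes frees 21 cm; slotting in muesli mix (25 cm) lifts the total to 1232 at 100 cm.

1232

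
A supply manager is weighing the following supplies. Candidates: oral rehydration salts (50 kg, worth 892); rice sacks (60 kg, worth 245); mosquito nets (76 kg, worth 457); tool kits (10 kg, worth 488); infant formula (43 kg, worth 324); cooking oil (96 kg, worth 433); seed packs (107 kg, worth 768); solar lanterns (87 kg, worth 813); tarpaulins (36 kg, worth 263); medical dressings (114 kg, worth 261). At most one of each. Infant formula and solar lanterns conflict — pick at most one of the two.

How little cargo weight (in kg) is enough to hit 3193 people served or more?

290

Minimise kg subject to total people served ≥ 3193.
oral rehydration salts + tool kits + seed packs + solar lanterns + tarpaulins: 3224 people served at 290 kg.
No combination under 290 kg hits 3193.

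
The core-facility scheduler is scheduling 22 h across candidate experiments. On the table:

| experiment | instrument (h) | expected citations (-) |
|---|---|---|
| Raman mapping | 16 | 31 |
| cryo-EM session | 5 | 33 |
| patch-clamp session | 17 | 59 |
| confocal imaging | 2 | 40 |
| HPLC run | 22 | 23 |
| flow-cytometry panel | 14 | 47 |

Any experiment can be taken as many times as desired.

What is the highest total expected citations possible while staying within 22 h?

440

Best packing: 11×confocal imaging — 22 h, 440 total.
Nothing else within 22 h beats 440.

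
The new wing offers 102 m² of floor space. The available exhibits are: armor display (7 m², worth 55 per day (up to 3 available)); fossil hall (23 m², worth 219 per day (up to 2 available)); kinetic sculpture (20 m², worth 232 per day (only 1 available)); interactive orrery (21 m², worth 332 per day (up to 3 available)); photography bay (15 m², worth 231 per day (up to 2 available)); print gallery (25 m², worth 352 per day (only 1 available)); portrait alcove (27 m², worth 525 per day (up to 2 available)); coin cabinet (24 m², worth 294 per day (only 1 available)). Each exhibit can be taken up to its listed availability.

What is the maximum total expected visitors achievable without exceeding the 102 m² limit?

Greedy by ratio would take 2×interactive orrery + 2×portrait alcove: 96 m² used, total 1714.
Dropping interactive orrery frees 21 m²; slotting in print gallery (25 m²) lifts the total to 1734 at 100 m².
Every other selection either busts 102 m² or exceeds an availability limit or fails to beat 1734.

1734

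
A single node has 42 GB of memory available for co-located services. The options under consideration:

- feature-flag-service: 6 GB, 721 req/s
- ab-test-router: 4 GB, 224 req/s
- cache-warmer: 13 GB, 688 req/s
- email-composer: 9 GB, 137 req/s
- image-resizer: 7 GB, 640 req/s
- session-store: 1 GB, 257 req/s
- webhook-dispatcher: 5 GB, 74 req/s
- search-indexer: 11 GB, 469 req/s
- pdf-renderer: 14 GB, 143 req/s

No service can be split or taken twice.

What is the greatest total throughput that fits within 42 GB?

2999

The ratio ordering already packs tightly: feature-flag-service + ab-test-router + cache-warmer + image-resizer + session-store + search-indexer, 42 GB, 2999.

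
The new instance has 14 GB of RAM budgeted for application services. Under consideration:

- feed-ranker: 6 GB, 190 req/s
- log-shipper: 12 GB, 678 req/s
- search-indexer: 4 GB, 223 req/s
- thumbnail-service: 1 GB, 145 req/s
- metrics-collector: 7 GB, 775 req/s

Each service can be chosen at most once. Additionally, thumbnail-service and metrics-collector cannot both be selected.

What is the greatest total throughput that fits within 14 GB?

998

Taking search-indexer + metrics-collector: 11 GB used, 998 in throughput.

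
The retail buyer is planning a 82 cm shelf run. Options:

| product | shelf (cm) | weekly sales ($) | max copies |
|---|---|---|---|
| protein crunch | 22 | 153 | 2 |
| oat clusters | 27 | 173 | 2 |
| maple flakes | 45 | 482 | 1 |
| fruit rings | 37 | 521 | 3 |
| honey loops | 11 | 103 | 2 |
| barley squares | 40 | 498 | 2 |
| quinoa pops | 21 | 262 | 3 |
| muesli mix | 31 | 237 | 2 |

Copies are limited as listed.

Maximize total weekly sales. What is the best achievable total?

1045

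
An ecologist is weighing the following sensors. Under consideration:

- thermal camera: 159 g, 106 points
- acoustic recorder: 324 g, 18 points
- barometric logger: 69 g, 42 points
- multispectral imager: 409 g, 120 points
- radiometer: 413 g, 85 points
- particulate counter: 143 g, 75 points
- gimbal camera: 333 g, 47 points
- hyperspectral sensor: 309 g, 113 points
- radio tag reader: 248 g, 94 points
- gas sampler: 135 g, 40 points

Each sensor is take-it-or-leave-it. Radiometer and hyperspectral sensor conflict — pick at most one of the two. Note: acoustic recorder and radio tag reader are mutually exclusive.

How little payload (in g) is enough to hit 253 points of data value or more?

Look for the lowest-payload combination reaching 253.
thermal camera + barometric logger + particulate counter + gas sampler reaches 263 using 506 g.
Any bundle with less than 506 g falls short of 253.

506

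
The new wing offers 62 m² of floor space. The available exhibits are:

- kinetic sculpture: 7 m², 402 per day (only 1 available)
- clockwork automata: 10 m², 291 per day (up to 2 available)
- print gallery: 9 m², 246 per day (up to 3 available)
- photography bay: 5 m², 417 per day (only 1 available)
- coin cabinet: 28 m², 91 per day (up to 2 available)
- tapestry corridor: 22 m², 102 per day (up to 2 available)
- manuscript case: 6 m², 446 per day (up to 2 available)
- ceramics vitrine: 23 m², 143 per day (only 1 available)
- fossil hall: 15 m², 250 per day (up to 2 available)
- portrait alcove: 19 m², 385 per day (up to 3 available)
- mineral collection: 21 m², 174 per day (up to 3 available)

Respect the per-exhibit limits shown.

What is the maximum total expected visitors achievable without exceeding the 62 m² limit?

Kinetic sculpture + 2×clockwork automata + 2×print gallery + photography bay + 2×manuscript case uses 62 of the 62 m² and totals 2785.
No other feasible combination exceeds 2785.

2785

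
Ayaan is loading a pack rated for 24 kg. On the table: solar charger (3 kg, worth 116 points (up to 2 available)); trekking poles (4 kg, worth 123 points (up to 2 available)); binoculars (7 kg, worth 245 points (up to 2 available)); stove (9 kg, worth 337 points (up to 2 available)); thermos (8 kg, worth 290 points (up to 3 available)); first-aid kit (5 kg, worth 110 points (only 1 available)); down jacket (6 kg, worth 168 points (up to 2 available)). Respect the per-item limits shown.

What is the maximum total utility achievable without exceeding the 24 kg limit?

Taking 2×solar charger + 2×stove: 24 kg used, 906 in utility.
Every other selection either busts 24 kg or exceeds an availability limit or fails to beat 906.

906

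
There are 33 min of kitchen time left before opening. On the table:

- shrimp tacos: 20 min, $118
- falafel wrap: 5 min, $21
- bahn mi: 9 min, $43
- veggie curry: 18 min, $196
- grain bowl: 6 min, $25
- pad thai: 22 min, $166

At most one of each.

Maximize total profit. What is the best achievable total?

264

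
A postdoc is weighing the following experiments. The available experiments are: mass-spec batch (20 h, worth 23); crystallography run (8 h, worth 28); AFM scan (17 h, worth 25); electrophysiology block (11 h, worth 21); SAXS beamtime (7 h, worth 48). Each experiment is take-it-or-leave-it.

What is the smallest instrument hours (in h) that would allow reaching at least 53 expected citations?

Need the lightest bundle worth ≥ 53.
crystallography run + SAXS beamtime reaches 76 using 15 h.
Below 15 h the best achievable stays under 53.

15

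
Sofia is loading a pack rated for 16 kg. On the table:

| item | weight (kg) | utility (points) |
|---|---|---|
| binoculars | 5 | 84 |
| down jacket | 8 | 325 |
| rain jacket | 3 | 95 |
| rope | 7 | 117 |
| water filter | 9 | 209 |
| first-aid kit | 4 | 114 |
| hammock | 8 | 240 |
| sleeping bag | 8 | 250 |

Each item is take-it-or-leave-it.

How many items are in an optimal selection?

The maximum utility within 16 kg is 575.
For example down jacket + sleeping bag achieves it, using 16 kg.
All optima have 2 items.

2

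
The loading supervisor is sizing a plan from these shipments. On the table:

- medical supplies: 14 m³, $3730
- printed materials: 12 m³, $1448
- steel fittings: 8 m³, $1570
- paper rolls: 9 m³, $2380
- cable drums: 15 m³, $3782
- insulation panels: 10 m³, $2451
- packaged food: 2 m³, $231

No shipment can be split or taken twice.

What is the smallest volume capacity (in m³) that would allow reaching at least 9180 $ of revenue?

38

Need the lightest bundle worth ≥ 9180.
medical supplies + paper rolls + cable drums: 9892 revenue at 38 m³.
No combination under 38 m³ hits 9180.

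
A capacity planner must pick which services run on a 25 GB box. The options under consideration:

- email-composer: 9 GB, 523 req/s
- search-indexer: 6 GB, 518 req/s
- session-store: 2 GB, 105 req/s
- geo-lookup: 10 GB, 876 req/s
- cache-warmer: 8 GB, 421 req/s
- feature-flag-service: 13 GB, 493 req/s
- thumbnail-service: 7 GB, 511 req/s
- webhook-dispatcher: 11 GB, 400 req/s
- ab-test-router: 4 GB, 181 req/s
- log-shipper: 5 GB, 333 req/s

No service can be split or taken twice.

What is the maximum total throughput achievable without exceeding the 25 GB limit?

2010

Search-indexer + session-store + geo-lookup + thumbnail-service uses 25 of the 25 GB and totals 2010.
An exhaustive check of the 1024 subsets confirms 2010.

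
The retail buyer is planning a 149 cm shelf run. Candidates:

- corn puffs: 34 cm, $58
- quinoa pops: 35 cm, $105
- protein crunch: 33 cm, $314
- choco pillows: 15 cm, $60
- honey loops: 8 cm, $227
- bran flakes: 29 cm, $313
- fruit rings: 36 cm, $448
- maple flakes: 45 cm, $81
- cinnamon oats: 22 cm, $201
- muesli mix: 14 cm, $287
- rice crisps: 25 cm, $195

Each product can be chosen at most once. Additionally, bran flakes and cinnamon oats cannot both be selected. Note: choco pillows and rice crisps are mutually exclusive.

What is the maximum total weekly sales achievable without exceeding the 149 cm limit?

1784

Taking protein crunch + honey loops + bran flakes + fruit rings + muesli mix + rice crisps: 145 cm used, 1784 in weekly sales.
No other feasible combination exceeds 1784.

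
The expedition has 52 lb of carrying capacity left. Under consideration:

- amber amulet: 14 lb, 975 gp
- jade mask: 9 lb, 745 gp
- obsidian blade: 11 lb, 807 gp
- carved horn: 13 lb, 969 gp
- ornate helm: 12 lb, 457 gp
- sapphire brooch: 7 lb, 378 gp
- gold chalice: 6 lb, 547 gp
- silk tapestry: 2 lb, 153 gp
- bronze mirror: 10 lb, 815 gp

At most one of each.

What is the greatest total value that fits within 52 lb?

4051

Density check — gold chalice 91.17, jade mask 82.78, bronze mirror 81.50, silk tapestry 76.50 are the best per lb.
Filling by ratio: jade mask + obsidian blade + carved horn + gold chalice + silk tapestry + bronze mirror for 4036, with 1 lb left unused.
Dropping obsidian blade and silk tapestry frees 13 lb; slotting in amber amulet (14 lb) lifts the total to 4051 at 52 lb.
The closest alternative, amber amulet + jade mask + obsidian blade + gold chalice + silk tapestry + bronze mirror, reaches only 4042.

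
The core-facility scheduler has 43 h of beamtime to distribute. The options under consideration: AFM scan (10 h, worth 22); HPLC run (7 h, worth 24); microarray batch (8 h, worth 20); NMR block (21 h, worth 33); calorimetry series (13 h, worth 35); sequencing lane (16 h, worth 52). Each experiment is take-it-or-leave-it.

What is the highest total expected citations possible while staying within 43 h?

118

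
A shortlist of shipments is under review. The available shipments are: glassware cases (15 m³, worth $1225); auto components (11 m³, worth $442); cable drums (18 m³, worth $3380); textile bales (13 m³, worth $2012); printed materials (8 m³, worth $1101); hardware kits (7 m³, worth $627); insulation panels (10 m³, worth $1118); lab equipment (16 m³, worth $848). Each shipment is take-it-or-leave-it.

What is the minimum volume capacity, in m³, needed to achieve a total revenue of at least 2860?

18

Need the lightest bundle worth ≥ 2860.
cable drums reaches 3380 using 18 m³.
No combination under 18 m³ hits 2860.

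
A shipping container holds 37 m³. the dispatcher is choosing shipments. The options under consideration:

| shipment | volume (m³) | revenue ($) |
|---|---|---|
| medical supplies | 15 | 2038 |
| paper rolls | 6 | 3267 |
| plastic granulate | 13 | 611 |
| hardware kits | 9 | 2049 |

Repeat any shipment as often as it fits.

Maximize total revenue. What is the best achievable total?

The ratio ordering already packs tightly: 6×paper rolls, 36 m³, 19602.
The spare 1 m³ is too small for any remaining shipment, and no exchange beats 19602.

19602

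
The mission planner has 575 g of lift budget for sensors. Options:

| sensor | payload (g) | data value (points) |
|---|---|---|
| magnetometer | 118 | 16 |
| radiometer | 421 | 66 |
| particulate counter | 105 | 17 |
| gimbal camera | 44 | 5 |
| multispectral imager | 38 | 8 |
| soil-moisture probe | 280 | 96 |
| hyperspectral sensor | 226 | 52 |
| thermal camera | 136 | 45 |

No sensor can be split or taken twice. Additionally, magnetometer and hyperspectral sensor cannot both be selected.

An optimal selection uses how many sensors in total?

4

Optimal total is 166.
particulate counter + multispectral imager + soil-moisture probe + thermal camera hits 166 at 559 g.
Every optimal selection uses 4 sensors.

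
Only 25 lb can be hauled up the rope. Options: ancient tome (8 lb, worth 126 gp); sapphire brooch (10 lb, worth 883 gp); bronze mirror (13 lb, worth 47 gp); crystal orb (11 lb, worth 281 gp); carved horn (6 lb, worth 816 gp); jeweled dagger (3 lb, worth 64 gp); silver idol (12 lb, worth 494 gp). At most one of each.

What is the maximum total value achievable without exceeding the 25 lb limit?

Ranking by ratio (value/lb): carved horn 136.00, sapphire brooch 88.30, silver idol 41.17, crystal orb 25.55.
Taking the top-ratio items first gives sapphire brooch + carved horn + jeweled dagger for 1763 (19 lb).
Replace jeweled dagger with ancient tome: the trade gains 62 net, giving 1825 at 24 lb.
The closest alternative, sapphire brooch + carved horn + jeweled dagger, reaches only 1763.

1825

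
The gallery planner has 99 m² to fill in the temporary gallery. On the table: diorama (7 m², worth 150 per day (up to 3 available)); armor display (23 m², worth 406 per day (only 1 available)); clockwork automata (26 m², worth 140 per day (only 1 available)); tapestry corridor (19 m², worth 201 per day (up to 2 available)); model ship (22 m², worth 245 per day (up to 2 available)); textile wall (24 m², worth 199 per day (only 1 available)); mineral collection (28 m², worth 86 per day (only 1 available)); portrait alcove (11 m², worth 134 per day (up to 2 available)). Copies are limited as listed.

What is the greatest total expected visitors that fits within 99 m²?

1480

Greedy by ratio would take 3×diorama + armor display + model ship + 2×portrait alcove: 88 m² used, total 1369.
The 11 m² tied up in portrait alcove is better spent on model ship — total rises to 1480 (99 m²).
That's the maximum — no swap from here does better than 1480.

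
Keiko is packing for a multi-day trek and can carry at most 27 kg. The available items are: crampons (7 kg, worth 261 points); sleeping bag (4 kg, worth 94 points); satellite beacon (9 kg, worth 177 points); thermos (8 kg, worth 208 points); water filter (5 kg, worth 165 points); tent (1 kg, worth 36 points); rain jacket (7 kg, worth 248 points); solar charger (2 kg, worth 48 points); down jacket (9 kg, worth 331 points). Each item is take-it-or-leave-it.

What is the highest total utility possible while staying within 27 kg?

The ratio heuristic lands on crampons + tent + rain jacket + solar charger + down jacket (924) but leaves 1 kg idle.
Dropping tent and solar charger frees 3 kg; slotting in sleeping bag (4 kg) lifts the total to 934 at 27 kg.

934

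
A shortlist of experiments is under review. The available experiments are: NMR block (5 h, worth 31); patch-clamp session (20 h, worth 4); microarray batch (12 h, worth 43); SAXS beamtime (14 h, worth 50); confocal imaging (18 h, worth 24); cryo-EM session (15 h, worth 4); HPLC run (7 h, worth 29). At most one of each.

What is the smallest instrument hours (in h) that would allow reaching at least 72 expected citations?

Look for the lowest-instrument combination reaching 72.
NMR block + microarray batch: 74 expected citations at 17 h.
Below 17 h the best achievable stays under 72.

17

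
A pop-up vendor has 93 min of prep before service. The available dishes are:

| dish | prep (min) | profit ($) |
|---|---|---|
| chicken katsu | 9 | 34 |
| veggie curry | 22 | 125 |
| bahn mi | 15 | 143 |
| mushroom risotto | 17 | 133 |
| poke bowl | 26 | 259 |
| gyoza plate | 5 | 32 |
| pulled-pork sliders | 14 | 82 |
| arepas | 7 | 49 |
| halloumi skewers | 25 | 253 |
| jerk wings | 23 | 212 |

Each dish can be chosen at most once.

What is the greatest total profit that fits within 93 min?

867

Best packing: bahn mi + poke bowl + halloumi skewers + jerk wings — 89 min, 867 total.
Runner-up mushroom risotto + poke bowl + halloumi skewers + jerk wings tops out at 857.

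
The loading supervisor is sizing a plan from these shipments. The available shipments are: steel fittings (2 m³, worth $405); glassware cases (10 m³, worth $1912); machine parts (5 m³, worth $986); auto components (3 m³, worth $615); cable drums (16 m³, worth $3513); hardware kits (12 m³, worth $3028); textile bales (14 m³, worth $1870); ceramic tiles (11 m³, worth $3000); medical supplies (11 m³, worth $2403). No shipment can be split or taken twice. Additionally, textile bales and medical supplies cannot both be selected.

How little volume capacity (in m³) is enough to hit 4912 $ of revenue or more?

21

Look for the lowest-volume combination reaching 4912.
glassware cases + ceramic tiles: 4912 revenue at 21 m³.
Any bundle with less than 21 m³ falls short of 4912.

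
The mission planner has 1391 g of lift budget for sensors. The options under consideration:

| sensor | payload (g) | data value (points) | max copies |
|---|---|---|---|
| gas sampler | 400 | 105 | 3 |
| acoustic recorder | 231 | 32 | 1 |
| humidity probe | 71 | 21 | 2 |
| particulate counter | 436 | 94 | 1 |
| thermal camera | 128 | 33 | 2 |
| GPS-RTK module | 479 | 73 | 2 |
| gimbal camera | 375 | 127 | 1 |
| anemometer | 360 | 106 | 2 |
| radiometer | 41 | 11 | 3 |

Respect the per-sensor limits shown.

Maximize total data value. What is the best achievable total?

415

Ranking by ratio (data value/g): gimbal camera 0.34, humidity probe 0.30, anemometer 0.29, radiometer 0.27.
Taking the top-ratio sensors first gives 2×humidity probe + gimbal camera + 2×anemometer + 3×radiometer for 414 (1360 g).
Replace humidity probe and radiometer with thermal camera: the trade gains 1 net, giving 415 at 1376 g.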